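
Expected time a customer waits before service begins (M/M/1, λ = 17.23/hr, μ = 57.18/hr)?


ρ = 17.23/57.18 = 0.3013
Wq = ρ/(μ−λ) = 0.3013/(57.18 − 17.23) = 0.3013/39.95 = 0.007543 hr

Final: 0.007543 hr


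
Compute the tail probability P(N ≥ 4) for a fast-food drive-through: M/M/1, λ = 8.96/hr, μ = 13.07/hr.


ρ = 8.96/13.07 = 0.6855
P(N ≥ n) = ρ^n = 0.6855^4 = 0.220866

Final: 0.220866


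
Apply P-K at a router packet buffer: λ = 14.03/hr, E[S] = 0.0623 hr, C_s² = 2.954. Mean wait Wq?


ρ = λ·E[S] = 14.03·0.0623 = 0.8741
E[S²] = E[S]²(1+C_s²) = 0.0623²·(1+2.954) = 0.015347
Wq = λ·E[S²]/(2(1−ρ)) = 14.03·0.015347/(2·0.1259) = 0.85489 hr

Final: 0.85489 hr


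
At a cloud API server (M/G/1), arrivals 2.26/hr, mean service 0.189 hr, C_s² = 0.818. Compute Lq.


ρ = λ·E[S] = 2.26·0.189 = 0.4271
Lq = ρ²(1+C_s²)/(2(1−ρ)) = 0.1824·(1+0.818)/(2·0.5729)
= 0.1824·1.8180/1.1457 = 0.28950

Final: 0.28950


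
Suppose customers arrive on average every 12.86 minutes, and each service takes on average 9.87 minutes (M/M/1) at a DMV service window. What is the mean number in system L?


λ = 60/12.86 = 4.6656 /hr
μ = 60/9.87 = 6.0790 /hr
ρ = λ/μ = 4.6656/6.0790 = 0.7675
L = ρ/(1−ρ) = 0.7675/0.2325 = 3.3010

Final: 3.3010


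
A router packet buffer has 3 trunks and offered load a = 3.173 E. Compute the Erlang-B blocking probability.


B(c,a) = (a^c/c!) / Σ_{k=0}^{c} a^k/k!
a^3/3! = 5.324256
Σ terms (k=0..3): 1.00000 + 3.17300 + 5.03396 + 5.32426 = 14.531221
B = 5.324256/14.531221 = 0.366401

Final: 0.366401


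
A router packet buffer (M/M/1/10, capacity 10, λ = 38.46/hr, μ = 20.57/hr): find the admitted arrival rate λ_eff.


ρ = 1.8697; P_K = (1−ρ)ρ^10/(1−ρ^11) = 0.465636
λ_eff = λ(1 − P_K) = 38.46·(1 − 0.465636) = 38.46·0.534364 = 20.5517 /hr

Final: 20.5517 /hr


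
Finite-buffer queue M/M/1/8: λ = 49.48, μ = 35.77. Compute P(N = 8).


ρ = λ/μ = 49.48/35.77 = 1.3833
P_K = (1−ρ)ρ^K/(1−ρ^(K+1)) = (-0.3833·13.405592)/(1 − 18.543716)
= -5.138123/-17.543716 = 0.292875

Final: 0.292875


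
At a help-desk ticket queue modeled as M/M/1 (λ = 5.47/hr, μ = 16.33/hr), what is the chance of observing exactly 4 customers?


ρ = 5.47/16.33 = 0.3350
P_n = (1−ρ)·ρ^n = (1 − 0.3350)·0.3350^4 = 0.6650·0.012589 = 0.008372

Final: 0.008372


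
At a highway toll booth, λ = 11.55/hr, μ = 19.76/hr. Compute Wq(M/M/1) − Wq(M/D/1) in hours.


ρ = 11.55/19.76 = 0.5845
Wq(M/M/1) = ρ/(μ−λ) = 0.5845/8.21 = 0.07120 hr
Wq(M/D/1) = ρ/(2(μ−λ)) = 0.03560 hr
Savings = 0.07120 − 0.03560 = 0.03560 hr

Final: 0.03560 hr


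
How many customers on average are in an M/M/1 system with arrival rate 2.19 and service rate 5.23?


ρ = λ/μ = 2.19/5.23 = 0.4187
L = ρ/(1−ρ) = 0.4187/(1 − 0.4187) = 0.4187/0.5813 = 0.7204

Final: 0.7204


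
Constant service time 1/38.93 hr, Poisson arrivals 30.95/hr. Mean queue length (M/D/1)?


ρ = 30.95/38.93 = 0.7950
M/D/1: Lq = ρ²/(2(1−ρ)) = 0.6321/(2·0.2050) = 1.54171

Final: 1.54171


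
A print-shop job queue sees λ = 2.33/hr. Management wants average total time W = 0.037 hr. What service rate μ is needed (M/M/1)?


W = 1/(μ−λ) ⇒ μ − λ = 1/W = 1/0.037 = 27.0270
μ = λ + 1/W = 2.33 + 27.0270 = 29.3570 per hr

Final: 29.3570 /hr


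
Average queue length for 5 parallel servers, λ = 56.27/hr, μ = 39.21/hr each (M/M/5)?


a = λ/μ = 1.4351; ρ = a/5 = 0.2870
P₀ = 0.237795
Lq = P₀·a^c·ρ / (c!·(1−ρ)²) = 0.237795·6.08696·0.2870/(120·0.50834)
= 0.006810

Final: 0.006810


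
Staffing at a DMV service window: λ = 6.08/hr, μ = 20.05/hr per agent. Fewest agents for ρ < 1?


Stability requires cμ > λ ⇔ c > λ/μ.
λ/μ = 6.08/20.05 = 0.3032
Minimum integer c = ⌊0.3032⌋ + 1 = 1
Check: 1·20.05 = 20.05 > 6.08, while 0·20.05 = 0.00 ≤ 6.08

Final: 1 servers


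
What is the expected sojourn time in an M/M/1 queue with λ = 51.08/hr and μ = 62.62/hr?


W = 1/(μ−λ) = 1/(62.62 − 51.08) = 1/11.54 = 0.08666 hr

Final: 0.08666 hr


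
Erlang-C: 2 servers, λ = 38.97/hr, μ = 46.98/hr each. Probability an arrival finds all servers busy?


a = λ/μ = 0.8295; ρ = a/2 = 0.4148
P₀ = 0.413676 (from M/M/c formula)
C(c,a) = [a^c/(c!(1−ρ))]·P₀ = [0.68807/(2·0.5852)]·0.413676
= 0.58785·0.413676 = 0.243178

Final: 0.243178


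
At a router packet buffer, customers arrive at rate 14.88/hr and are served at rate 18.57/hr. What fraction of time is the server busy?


ρ = λ/μ = 14.88/18.57 = 0.8013

Final: 0.8013


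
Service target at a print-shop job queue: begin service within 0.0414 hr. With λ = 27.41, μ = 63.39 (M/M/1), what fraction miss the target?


ρ = 27.41/63.39 = 0.4324
P(Wq > t) = ρ·e^{−(μ−λ)t} = 0.4324·e^{−1.4896}
= 0.4324·0.225469 = 0.097493

Final: 0.097493


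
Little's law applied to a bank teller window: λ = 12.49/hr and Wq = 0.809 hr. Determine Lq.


Lq = λWq = 12.49·0.809 = 10.1044

Final: 10.1044


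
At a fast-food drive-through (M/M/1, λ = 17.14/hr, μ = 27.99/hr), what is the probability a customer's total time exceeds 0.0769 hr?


W ~ Exponential(μ−λ) for M/M/1.
μ − λ = 27.99 − 17.14 = 10.8500
P(W > t) = e^{−(μ−λ)t} = e^{−0.8344} = 0.434150

Final: 0.434150


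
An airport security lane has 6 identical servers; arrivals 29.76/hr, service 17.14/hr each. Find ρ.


ρ = λ/(cμ) = 29.76/(6·17.14) = 29.76/102.84 = 0.2894

Final: 0.2894


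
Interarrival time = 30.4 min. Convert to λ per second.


λ = 1/(interarrival time) in consistent units.
1 second = 0.0166667 min, so λ = 0.0166667/30.4 = 0.0005482 per second

Final: 0.0005482 /sec


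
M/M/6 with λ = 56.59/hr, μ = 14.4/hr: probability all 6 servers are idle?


a = λ/μ = 56.59/14.4 = 3.9299; ρ = a/c = 0.6550
Σ_{k=0}^{5} a^k/k! (terms k=0..5) = 1.00000 + 3.92986 + 7.72190 + 10.11534 + 9.93797 + 7.81097 = 40.51604
Tail: a^6/(6!(1−ρ)) = 3683.52152/(720·0.3450) = 14.82800
P₀ = 1/(40.51604 + 14.82800) = 1/55.34403 = 0.018069

Final: 0.018069


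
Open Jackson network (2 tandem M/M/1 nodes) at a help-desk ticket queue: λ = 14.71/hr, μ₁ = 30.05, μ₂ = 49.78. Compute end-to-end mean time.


Each node sees arrival rate λ = 14.71/hr (tandem ⇒ throughput preserved).
W₁ = 1/(μ₁−λ) = 1/(30.05−14.71) = 0.06519 hr
W₂ = 1/(μ₂−λ) = 1/(49.78−14.71) = 0.02851 hr
W_total = W₁ + W₂ = 0.06519 + 0.02851 = 0.09370 hr

Final: 0.09370 hr


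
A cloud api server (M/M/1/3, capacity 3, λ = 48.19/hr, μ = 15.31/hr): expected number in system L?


ρ = 48.19/15.31 = 3.1476
L = ρ[1 − (K+1)ρ^K + Kρ^(K+1)] / [(1−ρ)(1−ρ^(K+1))]
Numerator: 3.1476·(1 − 4·31.184961 + 3·98.158281) = 537.408199
Denominator: (-2.1476)·(-97.158281) = 208.658672
L = 537.408199/208.658672 = 2.5755

Final: 2.5755


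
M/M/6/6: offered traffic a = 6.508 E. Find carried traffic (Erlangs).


B(6,6.508) = 0.299631 (Erlang-B)
Carried load = a(1 − B) = 6.508·(1 − 0.299631) = 6.508·0.700369 = 4.5580 E

Final: 4.5580 Erlangs


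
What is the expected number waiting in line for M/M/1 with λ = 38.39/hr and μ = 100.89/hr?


ρ = 38.39/100.89 = 0.3805
Lq = ρ²/(1−ρ) = 0.1448/0.6195 = 0.2337

Final: 0.2337


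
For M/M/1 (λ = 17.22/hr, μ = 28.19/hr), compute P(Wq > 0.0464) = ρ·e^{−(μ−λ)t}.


ρ = 17.22/28.19 = 0.6109
P(Wq > t) = ρ·e^{−(μ−λ)t} = 0.6109·e^{−0.5090}
= 0.6109·0.601092 = 0.367180

Final: 0.367180


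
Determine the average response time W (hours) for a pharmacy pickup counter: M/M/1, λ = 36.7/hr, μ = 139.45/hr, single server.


W = 1/(μ−λ) = 1/(139.45 − 36.7) = 1/102.75 = 0.009732 hr

Final: 0.009732 hr


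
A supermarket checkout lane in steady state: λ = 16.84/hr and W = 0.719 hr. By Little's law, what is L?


L = λW = 16.84·0.719 = 12.1080

Final: 12.1080


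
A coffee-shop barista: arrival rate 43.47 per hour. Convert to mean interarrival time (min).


Mean interarrival time = 1/λ = 1/43.47 hour = 0.02300 hour
In minutes: 0.02300 × 60 = 1.3803 min

Final: 1.3803 min


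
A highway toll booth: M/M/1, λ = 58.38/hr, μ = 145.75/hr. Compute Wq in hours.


ρ = 58.38/145.75 = 0.4005
Wq = ρ/(μ−λ) = 0.4005/(145.75 − 58.38) = 0.4005/87.37 = 0.004585 hr

Final: 0.004585 hr


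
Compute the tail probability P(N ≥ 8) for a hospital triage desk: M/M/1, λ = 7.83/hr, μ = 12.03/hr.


ρ = 7.83/12.03 = 0.6509
P(N ≥ n) = ρ^n = 0.6509^8 = 0.032208

Final: 0.032208


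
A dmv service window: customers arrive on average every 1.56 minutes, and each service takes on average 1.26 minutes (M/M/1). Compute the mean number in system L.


λ = 60/1.56 = 38.4615 /hr
μ = 60/1.26 = 47.6190 /hr
ρ = λ/μ = 38.4615/47.6190 = 0.8077
L = ρ/(1−ρ) = 0.8077/0.1923 = 4.2000

Final: 4.2000


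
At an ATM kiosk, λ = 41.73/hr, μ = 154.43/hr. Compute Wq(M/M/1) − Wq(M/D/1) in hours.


ρ = 41.73/154.43 = 0.2702
Wq(M/M/1) = ρ/(μ−λ) = 0.2702/112.70 = 0.002398 hr
Wq(M/D/1) = ρ/(2(μ−λ)) = 0.001199 hr
Savings = 0.002398 − 0.001199 = 0.001199 hr

Final: 0.001199 hr


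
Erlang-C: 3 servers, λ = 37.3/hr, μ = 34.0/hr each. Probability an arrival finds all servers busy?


a = λ/μ = 1.0971; ρ = a/3 = 0.3657
P₀ = 0.328326 (from M/M/c formula)
C(c,a) = [a^c/(c!(1−ρ))]·P₀ = [1.32035/(6·0.6343)]·0.328326
= 0.34692·0.328326 = 0.113904

Final: 0.113904


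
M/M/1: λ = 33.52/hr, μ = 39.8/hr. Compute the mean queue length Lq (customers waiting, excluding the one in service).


ρ = 33.52/39.8 = 0.8422
Lq = ρ²/(1−ρ) = 0.7093/0.1578 = 4.4954

Final: 4.4954


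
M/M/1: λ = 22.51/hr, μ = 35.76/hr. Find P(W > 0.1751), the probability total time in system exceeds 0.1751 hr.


W ~ Exponential(μ−λ) for M/M/1.
μ − λ = 35.76 − 22.51 = 13.2500
P(W > t) = e^{−(μ−λ)t} = e^{−2.3201} = 0.098266

Final: 0.098266


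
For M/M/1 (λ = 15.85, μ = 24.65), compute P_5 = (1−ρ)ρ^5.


ρ = 15.85/24.65 = 0.6430
P_n = (1−ρ)·ρ^n = (1 − 0.6430)·0.6430^5 = 0.3570·0.109916 = 0.039240

Final: 0.039240


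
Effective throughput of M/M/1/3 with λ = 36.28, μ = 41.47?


ρ = 0.8748; P_K = (1−ρ)ρ^3/(1−ρ^4) = 0.202302
λ_eff = λ(1 − P_K) = 36.28·(1 − 0.202302) = 36.28·0.797698 = 28.9405 /hr

Final: 28.9405 /hr


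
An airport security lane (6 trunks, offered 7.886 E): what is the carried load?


B(6,7.886) = 0.383492 (Erlang-B)
Carried load = a(1 − B) = 7.886·(1 − 0.383492) = 7.886·0.616508 = 4.8618 E

Final: 4.8618 Erlangs


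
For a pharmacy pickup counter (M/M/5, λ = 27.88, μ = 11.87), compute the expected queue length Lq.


a = λ/μ = 2.3488; ρ = a/5 = 0.4698
P₀ = 0.093823
Lq = P₀·a^c·ρ / (c!·(1−ρ)²) = 0.093823·71.48423·0.4698/(120·0.28116)
= 0.09338

Final: 0.09338


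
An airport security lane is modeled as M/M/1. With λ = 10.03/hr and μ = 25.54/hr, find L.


ρ = λ/μ = 10.03/25.54 = 0.3927
L = ρ/(1−ρ) = 0.3927/(1 − 0.3927) = 0.3927/0.6073 = 0.6467

Final: 0.6467


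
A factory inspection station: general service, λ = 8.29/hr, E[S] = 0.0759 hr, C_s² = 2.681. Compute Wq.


ρ = λ·E[S] = 8.29·0.0759 = 0.6292
E[S²] = E[S]²(1+C_s²) = 0.0759²·(1+2.681) = 0.021206
Wq = λ·E[S²]/(2(1−ρ)) = 8.29·0.021206/(2·0.3708) = 0.23705 hr

Final: 0.23705 hr


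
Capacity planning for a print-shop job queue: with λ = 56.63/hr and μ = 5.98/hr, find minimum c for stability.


Stability requires cμ > λ ⇔ c > λ/μ.
λ/μ = 56.63/5.98 = 9.4699
Minimum integer c = ⌊9.4699⌋ + 1 = 10
Check: 10·5.98 = 59.80 > 56.63, while 9·5.98 = 53.82 ≤ 56.63

Final: 10 servers


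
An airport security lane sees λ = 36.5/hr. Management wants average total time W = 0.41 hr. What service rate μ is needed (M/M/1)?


W = 1/(μ−λ) ⇒ μ − λ = 1/W = 1/0.41 = 2.4390
μ = λ + 1/W = 36.5 + 2.4390 = 38.9390 per hr

Final: 38.9390 /hr


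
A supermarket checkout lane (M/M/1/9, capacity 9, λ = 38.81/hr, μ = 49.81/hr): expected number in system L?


ρ = 38.81/49.81 = 0.7792
L = ρ[1 − (K+1)ρ^K + Kρ^(K+1)] / [(1−ρ)(1−ρ^(K+1))]
Numerator: 0.7792·(1 − 10·0.105839 + 9·0.082465) = 0.532792
Denominator: (0.2208)·(0.917535) = 0.202628
L = 0.532792/0.202628 = 2.6294

Final: 2.6294


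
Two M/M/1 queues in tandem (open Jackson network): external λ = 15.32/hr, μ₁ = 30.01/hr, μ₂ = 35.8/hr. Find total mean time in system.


Each node sees arrival rate λ = 15.32/hr (tandem ⇒ throughput preserved).
W₁ = 1/(μ₁−λ) = 1/(30.01−15.32) = 0.06807 hr
W₂ = 1/(μ₂−λ) = 1/(35.8−15.32) = 0.04883 hr
W_total = W₁ + W₂ = 0.06807 + 0.04883 = 0.11690 hr

Final: 0.11690 hr


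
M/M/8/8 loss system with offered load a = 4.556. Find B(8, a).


B(c,a) = (a^c/c!) / Σ_{k=0}^{c} a^k/k!
a^8/8! = 4.604147
Σ terms (k=0..8): 1.00000 + 4.55600 + 10.37857 + 15.76159 + 17.95245 + 16.35827 + 12.42138 + 8.08454 + 4.60415 = 91.116936
B = 4.604147/91.116936 = 0.050530

Final: 0.050530


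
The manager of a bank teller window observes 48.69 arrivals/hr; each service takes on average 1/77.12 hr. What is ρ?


ρ = λ/μ = 48.69/77.12 = 0.6314

Final: 0.6314


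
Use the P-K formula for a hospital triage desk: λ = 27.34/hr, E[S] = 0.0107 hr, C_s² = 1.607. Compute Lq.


ρ = λ·E[S] = 27.34·0.0107 = 0.2925
Lq = ρ²(1+C_s²)/(2(1−ρ)) = 0.08558·(1+1.607)/(2·0.7075)
= 0.08558·2.6070/1.4149 = 0.15768

Final: 0.15768


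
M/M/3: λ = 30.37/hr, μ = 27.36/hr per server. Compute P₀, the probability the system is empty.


a = λ/μ = 30.37/27.36 = 1.1100; ρ = a/c = 0.3700
Σ_{k=0}^{2} a^k/k! (terms k=0..2) = 1.00000 + 1.11001 + 0.61607 = 2.72608
Tail: a^3/(3!(1−ρ)) = 1.36769/(6·0.6300) = 0.36182
P₀ = 1/(2.72608 + 0.36182) = 1/3.08791 = 0.323844

Final: 0.323844


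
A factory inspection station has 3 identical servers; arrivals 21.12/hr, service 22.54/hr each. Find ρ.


ρ = λ/(cμ) = 21.12/(3·22.54) = 21.12/67.62 = 0.3123

Final: 0.3123


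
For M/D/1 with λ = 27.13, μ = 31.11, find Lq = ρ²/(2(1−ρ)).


ρ = 27.13/31.11 = 0.8721
M/D/1: Lq = ρ²/(2(1−ρ)) = 0.7605/(2·0.1279) = 2.97226

Final: 2.97226


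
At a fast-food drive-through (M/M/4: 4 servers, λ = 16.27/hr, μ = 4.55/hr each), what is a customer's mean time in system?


a = 3.5758; ρ = 0.8940; P₀ = 0.012073
Lq = P₀·a^c·ρ/(c!(1−ρ)²) = 6.53810
Wq = Lq/λ = 6.53810/16.27 = 0.40185 hr
W = Wq + 1/μ = 0.40185 + 0.21978 = 0.62163 hr

Final: 0.62163 hr


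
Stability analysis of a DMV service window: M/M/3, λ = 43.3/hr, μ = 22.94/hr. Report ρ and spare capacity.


Total capacity cμ = 3·22.94 = 68.82/hr
ρ = λ/(cμ) = 43.3/68.82 = 0.6292
Stable ⇔ ρ < 1: YES
Spare capacity = cμ − λ = 68.82 − 43.3 = 25.52/hr

Final: ρ = 0.6292; stable; margin = 25.52/hr


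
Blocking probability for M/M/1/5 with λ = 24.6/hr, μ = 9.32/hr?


ρ = λ/μ = 24.6/9.32 = 2.6395
P_K = (1−ρ)ρ^K/(1−ρ^(K+1)) = (-1.6395·128.113818)/(1 − 338.154498)
= -210.040680/-337.154498 = 0.622981

Final: 0.622981


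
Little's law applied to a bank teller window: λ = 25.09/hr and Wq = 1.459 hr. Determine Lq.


Lq = λWq = 25.09·1.459 = 36.6063

Final: 36.6063


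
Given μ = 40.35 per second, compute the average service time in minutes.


Mean service time = 1/μ = 1/40.35 second = 0.02478 second
In minutes: 0.02478 × 0.0166667 = 0.0004131 min

Final: 0.0004131 min


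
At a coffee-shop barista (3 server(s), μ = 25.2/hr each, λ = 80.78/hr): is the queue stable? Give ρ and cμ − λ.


Total capacity cμ = 3·25.2 = 75.60/hr
ρ = λ/(cμ) = 80.78/75.60 = 1.0685
Stable ⇔ ρ < 1: NO
Spare capacity = cμ − λ = 75.60 − 80.78 = -5.18/hr

Final: ρ = 1.0685; unstable; margin = -5.18/hr


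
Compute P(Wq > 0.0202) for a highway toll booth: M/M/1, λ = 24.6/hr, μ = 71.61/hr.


ρ = 24.6/71.61 = 0.3435
P(Wq > t) = ρ·e^{−(μ−λ)t} = 0.3435·e^{−0.9496}
= 0.3435·0.386895 = 0.132909

Final: 0.132909


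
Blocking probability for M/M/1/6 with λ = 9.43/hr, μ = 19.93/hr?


ρ = λ/μ = 9.43/19.93 = 0.4732
P_K = (1−ρ)ρ^K/(1−ρ^(K+1)) = (0.5268·0.011221)/(1 − 0.005309)
= 0.005912/0.994691 = 0.005943

Final: 0.005943


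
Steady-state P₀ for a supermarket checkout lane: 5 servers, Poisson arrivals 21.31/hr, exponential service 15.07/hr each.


a = λ/μ = 21.31/15.07 = 1.4141; ρ = a/c = 0.2828
Σ_{k=0}^{4} a^k/k! (terms k=0..4) = 1.00000 + 1.41407 + 0.99979 + 0.47126 + 0.16660 = 4.05172
Tail: a^5/(5!(1−ρ)) = 5.65394/(120·0.7172) = 0.06570
P₀ = 1/(4.05172 + 0.06570) = 1/4.11741 = 0.242871

Final: 0.242871


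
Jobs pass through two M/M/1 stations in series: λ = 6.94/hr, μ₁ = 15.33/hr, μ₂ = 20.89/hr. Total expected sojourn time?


Each node sees arrival rate λ = 6.94/hr (tandem ⇒ throughput preserved).
W₁ = 1/(μ₁−λ) = 1/(15.33−6.94) = 0.11919 hr
W₂ = 1/(μ₂−λ) = 1/(20.89−6.94) = 0.07168 hr
W_total = W₁ + W₂ = 0.11919 + 0.07168 = 0.19087 hr

Final: 0.19087 hr


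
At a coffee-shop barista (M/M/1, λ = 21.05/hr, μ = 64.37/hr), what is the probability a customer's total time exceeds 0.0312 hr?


W ~ Exponential(μ−λ) for M/M/1.
μ − λ = 64.37 − 21.05 = 43.3200
P(W > t) = e^{−(μ−λ)t} = e^{−1.3516} = 0.258830

Final: 0.258830


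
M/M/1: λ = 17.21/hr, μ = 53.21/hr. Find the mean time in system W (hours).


W = 1/(μ−λ) = 1/(53.21 − 17.21) = 1/36.00 = 0.02778 hr

Final: 0.02778 hr


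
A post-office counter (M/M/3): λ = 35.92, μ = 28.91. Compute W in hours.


a = 1.2425; ρ = 0.4142; P₀ = 0.280897
Lq = P₀·a^c·ρ/(c!(1−ρ)²) = 0.10836
Wq = Lq/λ = 0.10836/35.92 = 0.003017 hr
W = Wq + 1/μ = 0.003017 + 0.03459 = 0.03761 hr

Final: 0.03761 hr


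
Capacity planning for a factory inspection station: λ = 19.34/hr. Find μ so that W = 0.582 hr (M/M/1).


W = 1/(μ−λ) ⇒ μ − λ = 1/W = 1/0.582 = 1.7182
μ = λ + 1/W = 19.34 + 1.7182 = 21.0582 per hr

Final: 21.0582 /hr


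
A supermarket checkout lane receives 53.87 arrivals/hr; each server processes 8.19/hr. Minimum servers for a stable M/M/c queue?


Stability requires cμ > λ ⇔ c > λ/μ.
λ/μ = 53.87/8.19 = 6.5775
Minimum integer c = ⌊6.5775⌋ + 1 = 7
Check: 7·8.19 = 57.33 > 53.87, while 6·8.19 = 49.14 ≤ 53.87

Final: 7 servers


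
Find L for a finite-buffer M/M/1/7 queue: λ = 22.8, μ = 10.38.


ρ = 22.8/10.38 = 2.1965
L = ρ[1 − (K+1)ρ^K + Kρ^(K+1)] / [(1−ρ)(1−ρ^(K+1))]
Numerator: 2.1965·(1 − 8·246.696197 + 7·541.876039) = 3998.923852
Denominator: (-1.1965)·(-540.876039) = 647.175377
L = 3998.923852/647.175377 = 6.1790

Final: 6.1790


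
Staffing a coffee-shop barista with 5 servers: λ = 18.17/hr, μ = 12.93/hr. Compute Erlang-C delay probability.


a = λ/μ = 1.4053; ρ = a/5 = 0.2811
P₀ = 0.245029 (from M/M/c formula)
C(c,a) = [a^c/(c!(1−ρ))]·P₀ = [5.48002/(120·0.7189)]·0.245029
= 0.06352·0.245029 = 0.015564

Final: 0.015564


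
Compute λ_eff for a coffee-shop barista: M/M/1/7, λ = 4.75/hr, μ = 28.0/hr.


ρ = 0.1696; P_K = (1−ρ)ρ^7/(1−ρ^8) = 0.000003357
λ_eff = λ(1 − P_K) = 4.75·(1 − 0.000003357) = 4.75·0.999997 = 4.7500 /hr

Final: 4.7500 /hr


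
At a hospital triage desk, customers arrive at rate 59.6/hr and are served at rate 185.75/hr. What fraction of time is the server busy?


ρ = λ/μ = 59.6/185.75 = 0.3209

Final: 0.3209


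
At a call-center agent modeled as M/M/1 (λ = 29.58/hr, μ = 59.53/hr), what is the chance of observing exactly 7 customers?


ρ = 29.58/59.53 = 0.4969
P_n = (1−ρ)·ρ^n = (1 − 0.4969)·0.4969^7 = 0.5031·0.007479 = 0.003763

Final: 0.003763


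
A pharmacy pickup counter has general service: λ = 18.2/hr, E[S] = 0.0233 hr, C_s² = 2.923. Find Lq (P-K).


ρ = λ·E[S] = 18.2·0.0233 = 0.4241
Lq = ρ²(1+C_s²)/(2(1−ρ)) = 0.1798·(1+2.923)/(2·0.5759)
= 0.1798·3.9230/1.1519 = 0.61244

Final: 0.61244


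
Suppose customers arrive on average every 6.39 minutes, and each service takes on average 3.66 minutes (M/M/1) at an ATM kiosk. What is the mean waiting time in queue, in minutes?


λ = 60/6.39 = 9.3897 /hr
μ = 60/3.66 = 16.3934 /hr
ρ = λ/μ = 9.3897/16.3934 = 0.5728
Wq = ρ/(μ−λ) = 0.5728/(16.3934−9.3897) = 0.08178 hr
In minutes: 0.08178·60 = 4.907 min

Final: 4.907 min


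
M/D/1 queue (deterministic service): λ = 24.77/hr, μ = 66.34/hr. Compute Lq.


ρ = 24.77/66.34 = 0.3734
M/D/1: Lq = ρ²/(2(1−ρ)) = 0.1394/(2·0.6266) = 0.11124

Final: 0.11124


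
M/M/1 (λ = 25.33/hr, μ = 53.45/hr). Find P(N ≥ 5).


ρ = 25.33/53.45 = 0.4739
P(N ≥ n) = ρ^n = 0.4739^5 = 0.023902

Final: 0.023902


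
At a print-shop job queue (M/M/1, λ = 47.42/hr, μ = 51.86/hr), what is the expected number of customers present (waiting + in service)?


ρ = λ/μ = 47.42/51.86 = 0.9144
L = ρ/(1−ρ) = 0.9144/(1 − 0.9144) = 0.9144/0.08562 = 10.6802

Final: 10.6802


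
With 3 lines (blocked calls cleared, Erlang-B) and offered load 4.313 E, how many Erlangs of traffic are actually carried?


B(3,4.313) = 0.477805 (Erlang-B)
Carried load = a(1 − B) = 4.313·(1 − 0.477805) = 4.313·0.522195 = 2.2522 E

Final: 2.2522 Erlangs


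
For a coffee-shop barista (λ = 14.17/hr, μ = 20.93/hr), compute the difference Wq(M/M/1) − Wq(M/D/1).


ρ = 14.17/20.93 = 0.6770
Wq(M/M/1) = ρ/(μ−λ) = 0.6770/6.76 = 0.10015 hr
Wq(M/D/1) = ρ/(2(μ−λ)) = 0.05008 hr
Savings = 0.10015 − 0.05008 = 0.05008 hr

Final: 0.05008 hr


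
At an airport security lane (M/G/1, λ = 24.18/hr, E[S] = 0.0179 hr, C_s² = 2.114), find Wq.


ρ = λ·E[S] = 24.18·0.0179 = 0.4328
E[S²] = E[S]²(1+C_s²) = 0.0179²·(1+2.114) = 0.0009978
Wq = λ·E[S²]/(2(1−ρ)) = 24.18·0.0009978/(2·0.5672) = 0.02127 hr

Final: 0.02127 hr


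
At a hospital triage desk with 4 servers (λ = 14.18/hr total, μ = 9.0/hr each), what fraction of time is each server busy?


ρ = λ/(cμ) = 14.18/(4·9.0) = 14.18/36.00 = 0.3939

Final: 0.3939


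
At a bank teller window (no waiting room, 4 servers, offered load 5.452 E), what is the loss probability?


B(c,a) = (a^c/c!) / Σ_{k=0}^{c} a^k/k!
a^4/4! = 36.813927
Σ terms (k=0..4): 1.00000 + 5.45200 + 14.86215 + 27.00948 + 36.81393 = 85.137563
B = 36.813927/85.137563 = 0.432405

Final: 0.432405


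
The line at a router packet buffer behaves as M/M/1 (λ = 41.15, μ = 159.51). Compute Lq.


ρ = 41.15/159.51 = 0.2580
Lq = ρ²/(1−ρ) = 0.06655/0.7420 = 0.08969

Final: 0.08969


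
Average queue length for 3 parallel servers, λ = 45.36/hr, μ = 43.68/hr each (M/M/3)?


a = λ/μ = 1.0385; ρ = a/3 = 0.3462
P₀ = 0.349269
Lq = P₀·a^c·ρ / (c!·(1−ρ)²) = 0.349269·1.11988·0.3462/(6·0.42751)
= 0.05278

Final: 0.05278


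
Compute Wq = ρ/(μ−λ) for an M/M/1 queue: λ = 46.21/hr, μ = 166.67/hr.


ρ = 46.21/166.67 = 0.2773
Wq = ρ/(μ−λ) = 0.2773/(166.67 − 46.21) = 0.2773/120.46 = 0.002302 hr

Final: 0.002302 hr


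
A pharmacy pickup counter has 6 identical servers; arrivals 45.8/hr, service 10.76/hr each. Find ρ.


ρ = λ/(cμ) = 45.8/(6·10.76) = 45.8/64.56 = 0.7094

Final: 0.7094


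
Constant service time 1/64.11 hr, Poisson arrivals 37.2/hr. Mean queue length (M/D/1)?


ρ = 37.2/64.11 = 0.5803
M/D/1: Lq = ρ²/(2(1−ρ)) = 0.3367/(2·0.4197) = 0.40107

Final: 0.40107


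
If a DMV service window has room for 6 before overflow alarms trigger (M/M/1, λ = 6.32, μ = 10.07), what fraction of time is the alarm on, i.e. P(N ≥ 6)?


ρ = 6.32/10.07 = 0.6276
P(N ≥ n) = ρ^n = 0.6276^6 = 0.061112

Final: 0.061112


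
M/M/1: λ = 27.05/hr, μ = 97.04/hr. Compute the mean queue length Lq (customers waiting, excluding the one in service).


ρ = 27.05/97.04 = 0.2788
Lq = ρ²/(1−ρ) = 0.07770/0.7212 = 0.1077

Final: 0.1077


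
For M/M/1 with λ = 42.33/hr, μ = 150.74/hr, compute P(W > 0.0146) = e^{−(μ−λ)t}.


W ~ Exponential(μ−λ) for M/M/1.
μ − λ = 150.74 − 42.33 = 108.4100
P(W > t) = e^{−(μ−λ)t} = e^{−1.5828} = 0.205402

Final: 0.205402


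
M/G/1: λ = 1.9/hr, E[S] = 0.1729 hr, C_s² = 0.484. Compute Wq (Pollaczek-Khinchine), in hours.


ρ = λ·E[S] = 1.9·0.1729 = 0.3285
E[S²] = E[S]²(1+C_s²) = 0.1729²·(1+0.484) = 0.044363
Wq = λ·E[S²]/(2(1−ρ)) = 1.9·0.044363/(2·0.6715) = 0.06276 hr

Final: 0.06276 hr


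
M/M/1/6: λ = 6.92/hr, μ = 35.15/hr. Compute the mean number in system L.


ρ = 6.92/35.15 = 0.1969
L = ρ[1 − (K+1)ρ^K + Kρ^(K+1)] / [(1−ρ)(1−ρ^(K+1))]
Numerator: 0.1969·(1 − 7·0.00005822 + 6·0.00001146) = 0.196804
Denominator: (0.8031)·(0.999989) = 0.803120
L = 0.196804/0.803120 = 0.2450

Final: 0.2450


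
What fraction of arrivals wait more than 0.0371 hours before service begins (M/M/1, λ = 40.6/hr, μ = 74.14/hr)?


ρ = 40.6/74.14 = 0.5476
P(Wq > t) = ρ·e^{−(μ−λ)t} = 0.5476·e^{−1.2443}
= 0.5476·0.288133 = 0.157785

Final: 0.157785


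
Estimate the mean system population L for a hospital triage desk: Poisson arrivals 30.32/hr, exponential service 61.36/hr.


ρ = λ/μ = 30.32/61.36 = 0.4941
L = ρ/(1−ρ) = 0.4941/(1 − 0.4941) = 0.4941/0.5059 = 0.9768

Final: 0.9768


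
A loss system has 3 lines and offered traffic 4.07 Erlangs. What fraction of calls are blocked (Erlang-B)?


B(c,a) = (a^c/c!) / Σ_{k=0}^{c} a^k/k!
a^3/3! = 11.236524
Σ terms (k=0..3): 1.00000 + 4.07000 + 8.28245 + 11.23652 = 24.588974
B = 11.236524/24.588974 = 0.456974

Final: 0.456974


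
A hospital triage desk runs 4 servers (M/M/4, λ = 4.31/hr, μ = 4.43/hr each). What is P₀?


a = λ/μ = 4.31/4.43 = 0.9729; ρ = a/c = 0.2432
Σ_{k=0}^{3} a^k/k! (terms k=0..3) = 1.00000 + 0.97291 + 0.47328 + 0.15349 = 2.59968
Tail: a^4/(4!(1−ρ)) = 0.89597/(24·0.7568) = 0.04933
P₀ = 1/(2.59968 + 0.04933) = 1/2.64901 = 0.377500

Final: 0.377500


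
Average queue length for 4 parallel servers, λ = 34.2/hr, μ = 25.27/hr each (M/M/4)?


a = λ/μ = 1.3534; ρ = a/4 = 0.3383
P₀ = 0.256830
Lq = P₀·a^c·ρ / (c!·(1−ρ)²) = 0.256830·3.35493·0.3383/(24·0.43779)
= 0.02775

Final: 0.02775


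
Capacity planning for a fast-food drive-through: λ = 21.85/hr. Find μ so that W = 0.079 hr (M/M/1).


W = 1/(μ−λ) ⇒ μ − λ = 1/W = 1/0.079 = 12.6582
μ = λ + 1/W = 21.85 + 12.6582 = 34.5082 per hr

Final: 34.5082 /hr


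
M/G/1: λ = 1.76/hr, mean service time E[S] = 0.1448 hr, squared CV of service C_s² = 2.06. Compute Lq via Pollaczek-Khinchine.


ρ = λ·E[S] = 1.76·0.1448 = 0.2548
Lq = ρ²(1+C_s²)/(2(1−ρ)) = 0.06495·(1+2.06)/(2·0.7452)
= 0.06495·3.0600/1.4903 = 0.13335

Final: 0.13335


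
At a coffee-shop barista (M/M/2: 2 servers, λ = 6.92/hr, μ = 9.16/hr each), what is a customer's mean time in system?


a = 0.7555; ρ = 0.3777; P₀ = 0.451664
Lq = P₀·a^c·ρ/(c!(1−ρ)²) = 0.12573
Wq = Lq/λ = 0.12573/6.92 = 0.01817 hr
W = Wq + 1/μ = 0.01817 + 0.10917 = 0.12734 hr

Final: 0.12734 hr


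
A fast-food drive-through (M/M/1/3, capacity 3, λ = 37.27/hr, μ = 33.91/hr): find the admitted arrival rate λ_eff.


ρ = 1.0991; P_K = (1−ρ)ρ^3/(1−ρ^4) = 0.286462
λ_eff = λ(1 − P_K) = 37.27·(1 − 0.286462) = 37.27·0.713538 = 26.5935 /hr

Final: 26.5935 /hr


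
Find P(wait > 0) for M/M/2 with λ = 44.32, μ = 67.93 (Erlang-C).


a = λ/μ = 0.6524; ρ = a/2 = 0.3262
P₀ = 0.508048 (from M/M/c formula)
C(c,a) = [a^c/(c!(1−ρ))]·P₀ = [0.42567/(2·0.6738)]·0.508048
= 0.31588·0.508048 = 0.160484

Final: 0.160484


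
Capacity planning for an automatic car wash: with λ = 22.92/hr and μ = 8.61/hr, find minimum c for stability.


Stability requires cμ > λ ⇔ c > λ/μ.
λ/μ = 22.92/8.61 = 2.6620
Minimum integer c = ⌊2.6620⌋ + 1 = 3
Check: 3·8.61 = 25.83 > 22.92, while 2·8.61 = 17.22 ≤ 22.92

Final: 3 servers


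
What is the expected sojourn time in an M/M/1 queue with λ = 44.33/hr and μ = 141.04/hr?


W = 1/(μ−λ) = 1/(141.04 − 44.33) = 1/96.71 = 0.01034 hr

Final: 0.01034 hr


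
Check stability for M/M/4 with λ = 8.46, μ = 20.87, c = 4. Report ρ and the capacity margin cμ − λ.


Total capacity cμ = 4·20.87 = 83.48/hr
ρ = λ/(cμ) = 8.46/83.48 = 0.1013
Stable ⇔ ρ < 1: YES
Spare capacity = cμ − λ = 83.48 − 8.46 = 75.02/hr

Final: ρ = 0.1013; stable; margin = 75.02/hr


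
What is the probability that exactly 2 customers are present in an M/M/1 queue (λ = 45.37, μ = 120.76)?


ρ = 45.37/120.76 = 0.3757
P_n = (1−ρ)·ρ^n = (1 − 0.3757)·0.3757^2 = 0.6243·0.141153 = 0.088122

Final: 0.088122


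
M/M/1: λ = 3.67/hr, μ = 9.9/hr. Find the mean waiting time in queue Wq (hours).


ρ = 3.67/9.9 = 0.3707
Wq = ρ/(μ−λ) = 0.3707/(9.9 − 3.67) = 0.3707/6.23 = 0.05950 hr

Final: 0.05950 hr


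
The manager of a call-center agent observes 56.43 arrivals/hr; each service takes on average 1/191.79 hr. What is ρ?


ρ = λ/μ = 56.43/191.79 = 0.2942

Final: 0.2942


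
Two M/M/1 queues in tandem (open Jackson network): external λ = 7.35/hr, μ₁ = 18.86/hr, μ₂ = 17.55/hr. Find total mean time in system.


Each node sees arrival rate λ = 7.35/hr (tandem ⇒ throughput preserved).
W₁ = 1/(μ₁−λ) = 1/(18.86−7.35) = 0.08688 hr
W₂ = 1/(μ₂−λ) = 1/(17.55−7.35) = 0.09804 hr
W_total = W₁ + W₂ = 0.08688 + 0.09804 = 0.18492 hr

Final: 0.18492 hr


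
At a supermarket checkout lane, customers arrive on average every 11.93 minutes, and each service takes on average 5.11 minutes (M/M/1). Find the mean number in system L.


λ = 60/11.93 = 5.0293 /hr
μ = 60/5.11 = 11.7417 /hr
ρ = λ/μ = 5.0293/11.7417 = 0.4283
L = ρ/(1−ρ) = 0.4283/0.5717 = 0.7493

Final: 0.7493


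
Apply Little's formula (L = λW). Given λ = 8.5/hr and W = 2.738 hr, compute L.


L = λW = 8.5·2.738 = 23.2730

Final: 23.2730


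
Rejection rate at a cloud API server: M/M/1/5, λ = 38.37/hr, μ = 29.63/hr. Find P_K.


ρ = λ/μ = 38.37/29.63 = 1.2950
P_K = (1−ρ)ρ^K/(1−ρ^(K+1)) = (-0.2950·3.641671)/(1 − 4.715860)
= -1.074189/-3.715860 = 0.289082

Final: 0.289082


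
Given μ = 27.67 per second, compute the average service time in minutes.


Mean service time = 1/μ = 1/27.67 second = 0.03614 second
In minutes: 0.03614 × 0.0166667 = 0.0006023 min

Final: 0.0006023 min


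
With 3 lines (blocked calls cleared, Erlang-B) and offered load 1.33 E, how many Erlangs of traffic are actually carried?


B(3,1.33) = 0.108720 (Erlang-B)
Carried load = a(1 − B) = 1.33·(1 − 0.108720) = 1.33·0.891280 = 1.1854 E

Final: 1.1854 Erlangs


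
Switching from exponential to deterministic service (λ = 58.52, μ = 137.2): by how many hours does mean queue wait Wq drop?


ρ = 58.52/137.2 = 0.4265
Wq(M/M/1) = ρ/(μ−λ) = 0.4265/78.68 = 0.005421 hr
Wq(M/D/1) = ρ/(2(μ−λ)) = 0.002711 hr
Savings = 0.005421 − 0.002711 = 0.002711 hr

Final: 0.002711 hr


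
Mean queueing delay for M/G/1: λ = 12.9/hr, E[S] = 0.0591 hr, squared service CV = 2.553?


ρ = λ·E[S] = 12.9·0.0591 = 0.7624
E[S²] = E[S]²(1+C_s²) = 0.0591²·(1+2.553) = 0.012410
Wq = λ·E[S²]/(2(1−ρ)) = 12.9·0.012410/(2·0.2376) = 0.33687 hr

Final: 0.33687 hr


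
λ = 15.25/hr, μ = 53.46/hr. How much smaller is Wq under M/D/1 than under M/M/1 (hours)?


ρ = 15.25/53.46 = 0.2853
Wq(M/M/1) = ρ/(μ−λ) = 0.2853/38.21 = 0.007466 hr
Wq(M/D/1) = ρ/(2(μ−λ)) = 0.003733 hr
Savings = 0.007466 − 0.003733 = 0.003733 hr

Final: 0.003733 hr


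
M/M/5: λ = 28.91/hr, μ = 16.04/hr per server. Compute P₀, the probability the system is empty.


a = λ/μ = 28.91/16.04 = 1.8024; ρ = a/c = 0.3605
Σ_{k=0}^{4} a^k/k! (terms k=0..4) = 1.00000 + 1.80237 + 1.62427 + 0.97584 + 0.43971 = 5.84219
Tail: a^5/(5!(1−ρ)) = 19.02036/(120·0.6395) = 0.24784
P₀ = 1/(5.84219 + 0.24784) = 1/6.09003 = 0.164203

Final: 0.164203


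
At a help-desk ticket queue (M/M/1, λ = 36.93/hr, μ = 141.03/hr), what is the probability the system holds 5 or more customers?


ρ = 36.93/141.03 = 0.2619
P(N ≥ n) = ρ^n = 0.2619^5 = 0.001231

Final: 0.001231


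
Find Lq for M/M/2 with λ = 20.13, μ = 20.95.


a = λ/μ = 0.9609; ρ = a/2 = 0.4804
P₀ = 0.350959
Lq = P₀·a^c·ρ / (c!·(1−ρ)²) = 0.350959·0.92325·0.4804/(2·0.26995)
= 0.28833

Final: 0.28833


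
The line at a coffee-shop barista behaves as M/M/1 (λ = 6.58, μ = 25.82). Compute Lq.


ρ = 6.58/25.82 = 0.2548
Lq = ρ²/(1−ρ) = 0.06494/0.7452 = 0.08715

Final: 0.08715


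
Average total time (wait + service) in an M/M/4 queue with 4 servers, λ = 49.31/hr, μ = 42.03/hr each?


a = 1.1732; ρ = 0.2933; P₀ = 0.308427
Lq = P₀·a^c·ρ/(c!(1−ρ)²) = 0.01430
Wq = Lq/λ = 0.01430/49.31 = 0.0002900 hr
W = Wq + 1/μ = 0.0002900 + 0.02379 = 0.02408 hr

Final: 0.02408 hr


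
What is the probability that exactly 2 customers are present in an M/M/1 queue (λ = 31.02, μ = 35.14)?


ρ = 31.02/35.14 = 0.8828
P_n = (1−ρ)·ρ^n = (1 − 0.8828)·0.8828^2 = 0.1172·0.779256 = 0.091364

Final: 0.091364


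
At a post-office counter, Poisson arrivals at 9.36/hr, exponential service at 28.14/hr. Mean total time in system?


W = 1/(μ−λ) = 1/(28.14 − 9.36) = 1/18.78 = 0.05325 hr

Final: 0.05325 hr


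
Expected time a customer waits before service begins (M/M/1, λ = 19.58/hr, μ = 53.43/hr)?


ρ = 19.58/53.43 = 0.3665
Wq = ρ/(μ−λ) = 0.3665/(53.43 − 19.58) = 0.3665/33.85 = 0.01083 hr

Final: 0.01083 hr


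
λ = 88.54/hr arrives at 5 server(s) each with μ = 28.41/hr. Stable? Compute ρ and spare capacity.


Total capacity cμ = 5·28.41 = 142.05/hr
ρ = λ/(cμ) = 88.54/142.05 = 0.6233
Stable ⇔ ρ < 1: YES
Spare capacity = cμ − λ = 142.05 − 88.54 = 53.51/hr

Final: ρ = 0.6233; stable; margin = 53.51/hr


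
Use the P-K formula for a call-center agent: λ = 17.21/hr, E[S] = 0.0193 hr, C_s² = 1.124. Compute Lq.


ρ = λ·E[S] = 17.21·0.0193 = 0.3322
Lq = ρ²(1+C_s²)/(2(1−ρ)) = 0.1103·(1+1.124)/(2·0.6678)
= 0.1103·2.1240/1.3357 = 0.17544

Final: 0.17544


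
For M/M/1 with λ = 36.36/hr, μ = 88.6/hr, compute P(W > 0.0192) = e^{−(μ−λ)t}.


W ~ Exponential(μ−λ) for M/M/1.
μ − λ = 88.6 − 36.36 = 52.2400
P(W > t) = e^{−(μ−λ)t} = e^{−1.0030} = 0.366775

Final: 0.366775


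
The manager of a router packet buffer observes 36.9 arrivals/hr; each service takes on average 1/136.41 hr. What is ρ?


ρ = λ/μ = 36.9/136.41 = 0.2705

Final: 0.2705


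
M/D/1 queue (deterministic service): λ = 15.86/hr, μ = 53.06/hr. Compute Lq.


ρ = 15.86/53.06 = 0.2989
M/D/1: Lq = ρ²/(2(1−ρ)) = 0.08935/(2·0.7011) = 0.06372

Final: 0.06372


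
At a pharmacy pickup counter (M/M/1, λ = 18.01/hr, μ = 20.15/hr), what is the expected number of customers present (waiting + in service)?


ρ = λ/μ = 18.01/20.15 = 0.8938
L = ρ/(1−ρ) = 0.8938/(1 − 0.8938) = 0.8938/0.1062 = 8.4159

Final: 8.4159


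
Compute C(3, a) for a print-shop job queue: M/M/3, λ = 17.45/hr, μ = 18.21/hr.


a = λ/μ = 0.9583; ρ = a/3 = 0.3194
P₀ = 0.379811 (from M/M/c formula)
C(c,a) = [a^c/(c!(1−ρ))]·P₀ = [0.87995/(6·0.6806)]·0.379811
= 0.21549·0.379811 = 0.081845

Final: 0.081845


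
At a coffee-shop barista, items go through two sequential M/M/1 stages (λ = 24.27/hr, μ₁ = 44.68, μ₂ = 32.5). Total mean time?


Each node sees arrival rate λ = 24.27/hr (tandem ⇒ throughput preserved).
W₁ = 1/(μ₁−λ) = 1/(44.68−24.27) = 0.04900 hr
W₂ = 1/(μ₂−λ) = 1/(32.5−24.27) = 0.12151 hr
W_total = W₁ + W₂ = 0.04900 + 0.12151 = 0.17050 hr

Final: 0.17050 hr


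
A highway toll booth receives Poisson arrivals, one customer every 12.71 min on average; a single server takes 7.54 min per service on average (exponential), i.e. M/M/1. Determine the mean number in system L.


λ = 60/12.71 = 4.7207 /hr
μ = 60/7.54 = 7.9576 /hr
ρ = λ/μ = 4.7207/7.9576 = 0.5932
L = ρ/(1−ρ) = 0.5932/0.4068 = 1.4584

Final: 1.4584


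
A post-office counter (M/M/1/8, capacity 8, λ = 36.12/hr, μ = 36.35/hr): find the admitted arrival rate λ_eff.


ρ = 0.9937; P_K = (1−ρ)ρ^8/(1−ρ^9) = 0.108311
λ_eff = λ(1 − P_K) = 36.12·(1 − 0.108311) = 36.12·0.891689 = 32.2078 /hr

Final: 32.2078 /hr


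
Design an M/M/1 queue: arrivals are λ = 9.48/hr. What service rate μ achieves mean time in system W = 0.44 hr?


W = 1/(μ−λ) ⇒ μ − λ = 1/W = 1/0.44 = 2.2727
μ = λ + 1/W = 9.48 + 2.2727 = 11.7527 per hr

Final: 11.7527 /hr


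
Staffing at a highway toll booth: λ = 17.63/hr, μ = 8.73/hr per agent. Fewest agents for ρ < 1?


Stability requires cμ > λ ⇔ c > λ/μ.
λ/μ = 17.63/8.73 = 2.0195
Minimum integer c = ⌊2.0195⌋ + 1 = 3
Check: 3·8.73 = 26.19 > 17.63, while 2·8.73 = 17.46 ≤ 17.63

Final: 3 servers


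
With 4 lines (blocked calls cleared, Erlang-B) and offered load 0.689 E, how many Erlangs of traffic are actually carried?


B(4,0.689) = 0.004718 (Erlang-B)
Carried load = a(1 − B) = 0.689·(1 − 0.004718) = 0.689·0.995282 = 0.6857 E

Final: 0.6857 Erlangs


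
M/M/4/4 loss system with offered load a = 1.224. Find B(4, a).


B(c,a) = (a^c/c!) / Σ_{k=0}^{c} a^k/k!
a^4/4! = 0.093522
Σ terms (k=0..4): 1.00000 + 1.22400 + 0.74909 + 0.30563 + 0.09352 = 3.372238
B = 0.093522/3.372238 = 0.027733

Final: 0.027733


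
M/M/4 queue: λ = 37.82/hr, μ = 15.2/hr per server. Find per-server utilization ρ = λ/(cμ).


ρ = λ/(cμ) = 37.82/(4·15.2) = 37.82/60.80 = 0.6220

Final: 0.6220


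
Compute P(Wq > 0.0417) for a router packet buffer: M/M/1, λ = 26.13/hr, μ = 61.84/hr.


ρ = 26.13/61.84 = 0.4225
P(Wq > t) = ρ·e^{−(μ−λ)t} = 0.4225·e^{−1.4891}
= 0.4225·0.225574 = 0.095315

Final: 0.095315


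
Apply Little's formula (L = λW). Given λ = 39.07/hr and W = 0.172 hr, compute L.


L = λW = 39.07·0.172 = 6.7200

Final: 6.7200


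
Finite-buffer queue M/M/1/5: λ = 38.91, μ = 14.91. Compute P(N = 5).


ρ = λ/μ = 38.91/14.91 = 2.6097
P_K = (1−ρ)ρ^K/(1−ρ^(K+1)) = (-1.6097·121.036940)/(1 − 315.865013)
= -194.828073/-314.865013 = 0.618767

Final: 0.618767


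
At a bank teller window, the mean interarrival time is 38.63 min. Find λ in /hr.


λ = 1/(interarrival time) in consistent units.
1 hour = 60 min, so λ = 60/38.63 = 1.5532 per hour

Final: 1.5532 /hr


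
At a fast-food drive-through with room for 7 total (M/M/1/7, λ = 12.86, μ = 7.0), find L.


ρ = 12.86/7.0 = 1.8371
L = ρ[1 − (K+1)ρ^K + Kρ^(K+1)] / [(1−ρ)(1−ρ^(K+1))]
Numerator: 1.8371·(1 − 8·70.631837 + 7·129.760774) = 632.474506
Denominator: (-0.8371)·(-128.760774) = 107.791163
L = 632.474506/107.791163 = 5.8676

Final: 5.8676


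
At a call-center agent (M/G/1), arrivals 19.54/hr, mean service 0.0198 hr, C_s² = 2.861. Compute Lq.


ρ = λ·E[S] = 19.54·0.0198 = 0.3869
Lq = ρ²(1+C_s²)/(2(1−ρ)) = 0.1497·(1+2.861)/(2·0.6131)
= 0.1497·3.8610/1.2262 = 0.47132

Final: 0.47132


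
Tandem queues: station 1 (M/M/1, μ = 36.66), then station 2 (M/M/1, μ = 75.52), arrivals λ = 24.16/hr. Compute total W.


Each node sees arrival rate λ = 24.16/hr (tandem ⇒ throughput preserved).
W₁ = 1/(μ₁−λ) = 1/(36.66−24.16) = 0.08000 hr
W₂ = 1/(μ₂−λ) = 1/(75.52−24.16) = 0.01947 hr
W_total = W₁ + W₂ = 0.08000 + 0.01947 = 0.09947 hr

Final: 0.09947 hr


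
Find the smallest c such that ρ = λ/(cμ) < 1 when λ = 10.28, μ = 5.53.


Stability requires cμ > λ ⇔ c > λ/μ.
λ/μ = 10.28/5.53 = 1.8590
Minimum integer c = ⌊1.8590⌋ + 1 = 2
Check: 2·5.53 = 11.06 > 10.28, while 1·5.53 = 5.53 ≤ 10.28

Final: 2 servers
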